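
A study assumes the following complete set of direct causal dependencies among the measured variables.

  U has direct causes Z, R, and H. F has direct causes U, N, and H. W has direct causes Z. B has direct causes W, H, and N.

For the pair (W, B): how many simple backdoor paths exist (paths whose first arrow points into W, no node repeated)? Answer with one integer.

4

A backdoor path from W to B is any simple undirected path whose first edge points into W (i.e. leaves W via a parent).
Parents of W: {Z}.
Enumerating:
  P1: W <- Z -> U <- H -> B
  P2: W <- Z -> U <- H -> F <- N -> B
  P3: W <- Z -> U -> F <- H -> B
  P4: W <- Z -> U -> F <- N -> B
That exhausts the simple backdoor paths. Count: 4.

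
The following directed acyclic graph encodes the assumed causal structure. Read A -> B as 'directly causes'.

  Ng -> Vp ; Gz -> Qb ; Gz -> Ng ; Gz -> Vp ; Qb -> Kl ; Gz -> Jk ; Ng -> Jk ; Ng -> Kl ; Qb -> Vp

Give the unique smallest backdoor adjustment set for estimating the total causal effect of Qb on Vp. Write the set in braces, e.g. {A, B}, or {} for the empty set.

{Gz}

Variables eligible for adjustment (non-descendants of Qb, excluding Qb and Vp): {Gz, Jk, Ng}.
Backdoor paths from Qb to Vp:
  P1: Qb <- Gz -> Ng -> Vp
  P2: Qb <- Gz -> Jk <- Ng -> Vp
  P3: Qb <- Gz -> Vp
The empty set is not sufficient: P1 (Qb <- Gz -> Ng -> Vp) has no collider blocking it and no conditioned non-collider, so it is open.
Try {Gz}:
  P1: blocked at fork node Gz ∈ conditioning set.
  P2: blocked at fork node Gz ∈ conditioning set.
  P3: blocked at fork node Gz ∈ conditioning set.
{Gz} contains no descendant of Qb and blocks every backdoor path.
No other singleton works — e.g. {Ng} leaves P3 open — so {Gz} is the unique smallest valid adjustment set.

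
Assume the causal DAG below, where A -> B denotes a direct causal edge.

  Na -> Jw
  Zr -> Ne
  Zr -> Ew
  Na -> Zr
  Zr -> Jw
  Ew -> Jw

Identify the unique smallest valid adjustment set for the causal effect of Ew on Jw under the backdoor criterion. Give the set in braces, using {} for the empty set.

Variables eligible for adjustment (non-descendants of Ew, excluding Ew and Jw): {Na, Ne, Zr}.
Backdoor paths from Ew to Jw:
  P1: Ew <- Zr <- Na -> Jw
  P2: Ew <- Zr -> Jw
The empty set is not sufficient: P1 (Ew <- Zr <- Na -> Jw) has no collider blocking it and no conditioned non-collider, so it is open.
Try {Zr}:
  P1: blocked at chain node Zr ∈ conditioning set.
  P2: blocked at fork node Zr ∈ conditioning set.
{Zr} contains no descendant of Ew and blocks every backdoor path.
No other singleton works — e.g. {Na} leaves P2 open — so {Zr} is the unique smallest valid adjustment set.

{Zr}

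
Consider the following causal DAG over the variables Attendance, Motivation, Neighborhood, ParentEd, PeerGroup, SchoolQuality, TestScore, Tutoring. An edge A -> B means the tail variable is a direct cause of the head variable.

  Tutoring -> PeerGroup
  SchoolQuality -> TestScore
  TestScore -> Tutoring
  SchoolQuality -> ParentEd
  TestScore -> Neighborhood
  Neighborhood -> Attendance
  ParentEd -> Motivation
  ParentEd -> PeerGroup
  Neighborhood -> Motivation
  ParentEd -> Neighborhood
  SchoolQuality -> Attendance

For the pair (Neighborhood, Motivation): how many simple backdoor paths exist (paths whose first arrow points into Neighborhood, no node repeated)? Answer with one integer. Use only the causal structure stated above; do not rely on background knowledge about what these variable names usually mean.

3

A backdoor path from Neighborhood to Motivation is any simple undirected path whose first edge points into Neighborhood (i.e. leaves Neighborhood via a parent).
Parents of Neighborhood: {ParentEd, TestScore}.
Enumerating:
  P1: Neighborhood <- TestScore <- SchoolQuality -> ParentEd -> Motivation
  P2: Neighborhood <- TestScore -> Tutoring -> PeerGroup <- ParentEd -> Motivation
  P3: Neighborhood <- ParentEd -> Motivation
That exhausts the simple backdoor paths. Count: 3.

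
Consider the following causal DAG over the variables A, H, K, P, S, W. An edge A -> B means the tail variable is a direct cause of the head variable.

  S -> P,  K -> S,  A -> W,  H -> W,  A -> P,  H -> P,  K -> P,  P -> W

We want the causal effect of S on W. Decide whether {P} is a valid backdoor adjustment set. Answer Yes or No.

No

Backdoor paths from S to W (paths whose first edge points into S):
  P1: S <- K -> P <- H -> W
  P2: S <- K -> P <- A -> W
  P3: S <- K -> P -> W
Condition 1 (no descendant of S in the set): FAILS — P is a descendant of S.
Condition 2 (every backdoor path blocked by {P}):
  P1: open — collider(s) P are conditioned on (or have a conditioned descendant) and no non-collider on the path is in the set.
  P2: open — collider(s) P are conditioned on (or have a conditioned descendant) and no non-collider on the path is in the set.
  P3: blocked at chain node P ∈ conditioning set.
{P} does not satisfy the backdoor criterion.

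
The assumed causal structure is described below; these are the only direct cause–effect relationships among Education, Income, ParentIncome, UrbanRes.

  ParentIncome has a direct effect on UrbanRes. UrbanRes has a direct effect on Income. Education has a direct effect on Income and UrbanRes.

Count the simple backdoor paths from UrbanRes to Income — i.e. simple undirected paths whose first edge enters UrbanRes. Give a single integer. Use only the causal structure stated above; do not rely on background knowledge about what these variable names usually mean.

1

A backdoor path from UrbanRes to Income is any simple undirected path whose first edge points into UrbanRes (i.e. leaves UrbanRes via a parent).
Parents of UrbanRes: {Education, ParentIncome}.
Enumerating:
  P1: UrbanRes <- Education -> Income
That exhausts the simple backdoor paths. Count: 1.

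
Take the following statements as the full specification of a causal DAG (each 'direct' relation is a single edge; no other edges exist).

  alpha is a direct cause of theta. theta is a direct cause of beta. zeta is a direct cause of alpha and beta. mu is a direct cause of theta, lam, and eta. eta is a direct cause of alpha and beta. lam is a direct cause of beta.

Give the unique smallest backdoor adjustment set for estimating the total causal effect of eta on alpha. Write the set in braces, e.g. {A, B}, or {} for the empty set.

{}

Variables eligible for adjustment (non-descendants of eta, excluding eta and alpha): {lam, mu, zeta}.
Backdoor paths from eta to alpha:
  P1: eta <- mu -> lam -> beta <- zeta -> alpha
  P2: eta <- mu -> lam -> beta <- theta <- alpha
  P3: eta <- mu -> theta <- alpha
  P4: eta <- mu -> theta -> beta <- zeta -> alpha
Each backdoor path contains an unconditioned collider, so every path is already blocked with the empty conditioning set:
  P1: blocked at collider beta (neither it nor any descendant is in the conditioning set).
  P2: blocked at collider beta (neither it nor any descendant is in the conditioning set).
  P3: blocked at collider theta (neither it nor any descendant is in the conditioning set).
  P4: blocked at collider beta (neither it nor any descendant is in the conditioning set).
The empty set is therefore the unique smallest valid set.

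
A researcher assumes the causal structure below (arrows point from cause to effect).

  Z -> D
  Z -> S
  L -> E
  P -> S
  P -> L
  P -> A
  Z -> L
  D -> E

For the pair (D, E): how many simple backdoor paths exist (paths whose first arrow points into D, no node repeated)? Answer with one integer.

2

A backdoor path from D to E is any simple undirected path whose first edge points into D (i.e. leaves D via a parent).
Parents of D: {Z}.
Enumerating:
  P1: D <- Z -> S <- P -> L -> E
  P2: D <- Z -> L -> E
That exhausts the simple backdoor paths. Count: 2.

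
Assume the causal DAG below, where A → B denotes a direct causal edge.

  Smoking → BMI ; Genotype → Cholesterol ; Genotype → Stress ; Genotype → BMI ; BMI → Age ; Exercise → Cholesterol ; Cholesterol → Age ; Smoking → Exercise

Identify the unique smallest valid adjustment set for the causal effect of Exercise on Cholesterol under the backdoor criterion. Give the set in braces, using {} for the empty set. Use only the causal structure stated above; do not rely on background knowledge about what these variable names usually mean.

Variables eligible for adjustment (non-descendants of Exercise, excluding Exercise and Cholesterol): {BMI, Genotype, Smoking, Stress}.
Backdoor paths from Exercise to Cholesterol:
  P1: Exercise <- Smoking -> BMI <- Genotype -> Cholesterol
  P2: Exercise <- Smoking -> BMI -> Age <- Cholesterol
Each backdoor path contains an unconditioned collider, so every path is already blocked with the empty conditioning set:
  P1: blocked at collider BMI (neither it nor any descendant is in the conditioning set).
  P2: blocked at collider Age (neither it nor any descendant is in the conditioning set).
The empty set is therefore the unique smallest valid set.

{}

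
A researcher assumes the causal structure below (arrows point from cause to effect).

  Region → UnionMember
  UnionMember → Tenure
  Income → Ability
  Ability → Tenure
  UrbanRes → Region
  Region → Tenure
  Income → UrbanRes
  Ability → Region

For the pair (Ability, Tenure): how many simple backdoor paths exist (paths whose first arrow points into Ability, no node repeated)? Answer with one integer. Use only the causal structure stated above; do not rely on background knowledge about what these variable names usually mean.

2

A backdoor path from Ability to Tenure is any simple undirected path whose first edge points into Ability (i.e. leaves Ability via a parent).
Parents of Ability: {Income}.
Enumerating:
  P1: Ability <- Income -> UrbanRes -> Region -> UnionMember -> Tenure
  P2: Ability <- Income -> UrbanRes -> Region -> Tenure
That exhausts the simple backdoor paths. Count: 2.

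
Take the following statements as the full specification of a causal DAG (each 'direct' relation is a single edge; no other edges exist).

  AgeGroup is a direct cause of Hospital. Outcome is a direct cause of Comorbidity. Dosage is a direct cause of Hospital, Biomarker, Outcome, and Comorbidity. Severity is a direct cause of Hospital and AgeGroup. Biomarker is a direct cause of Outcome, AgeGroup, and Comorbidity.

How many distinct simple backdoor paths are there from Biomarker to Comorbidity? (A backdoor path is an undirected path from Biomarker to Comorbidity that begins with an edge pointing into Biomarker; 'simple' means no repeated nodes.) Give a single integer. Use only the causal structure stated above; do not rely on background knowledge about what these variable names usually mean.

A backdoor path from Biomarker to Comorbidity is any simple undirected path whose first edge points into Biomarker (i.e. leaves Biomarker via a parent).
Parents of Biomarker: {Dosage}.
Enumerating:
  P1: Biomarker <- Dosage -> Outcome -> Comorbidity
  P2: Biomarker <- Dosage -> Comorbidity
That exhausts the simple backdoor paths. Count: 2.

2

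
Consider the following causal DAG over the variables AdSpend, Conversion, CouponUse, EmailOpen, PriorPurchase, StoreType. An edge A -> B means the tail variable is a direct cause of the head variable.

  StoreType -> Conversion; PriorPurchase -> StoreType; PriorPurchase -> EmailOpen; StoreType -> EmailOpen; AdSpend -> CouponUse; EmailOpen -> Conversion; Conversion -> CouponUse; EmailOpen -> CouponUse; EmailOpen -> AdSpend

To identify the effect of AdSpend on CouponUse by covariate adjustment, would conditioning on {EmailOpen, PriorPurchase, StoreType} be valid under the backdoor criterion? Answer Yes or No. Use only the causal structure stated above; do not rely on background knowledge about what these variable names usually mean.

Yes

Backdoor paths from AdSpend to CouponUse (paths whose first edge points into AdSpend):
  P1: AdSpend <- EmailOpen <- PriorPurchase -> StoreType -> Conversion -> CouponUse
  P2: AdSpend <- EmailOpen <- StoreType -> Conversion -> CouponUse
  P3: AdSpend <- EmailOpen -> Conversion -> CouponUse
  P4: AdSpend <- EmailOpen -> CouponUse
Condition 1 (no descendant of AdSpend in the set): holds — descendants of AdSpend are {CouponUse}; none are in {EmailOpen, PriorPurchase, StoreType}.
Condition 2 (every backdoor path blocked by {EmailOpen, PriorPurchase, StoreType}):
  P1: blocked at chain node EmailOpen ∈ conditioning set.
  P2: blocked at chain node EmailOpen ∈ conditioning set.
  P3: blocked at fork node EmailOpen ∈ conditioning set.
  P4: blocked at fork node EmailOpen ∈ conditioning set.
{EmailOpen, PriorPurchase, StoreType} satisfies the backdoor criterion.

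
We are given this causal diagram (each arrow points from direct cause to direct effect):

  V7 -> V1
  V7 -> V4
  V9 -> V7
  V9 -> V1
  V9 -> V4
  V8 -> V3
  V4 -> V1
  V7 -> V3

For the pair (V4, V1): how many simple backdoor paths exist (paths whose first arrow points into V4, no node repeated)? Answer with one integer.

A backdoor path from V4 to V1 is any simple undirected path whose first edge points into V4 (i.e. leaves V4 via a parent).
Parents of V4: {V7, V9}.
Enumerating:
  P1: V4 <- V9 -> V7 -> V1
  P2: V4 <- V9 -> V1
  P3: V4 <- V7 <- V9 -> V1
  P4: V4 <- V7 -> V1
That exhausts the simple backdoor paths. Count: 4.

4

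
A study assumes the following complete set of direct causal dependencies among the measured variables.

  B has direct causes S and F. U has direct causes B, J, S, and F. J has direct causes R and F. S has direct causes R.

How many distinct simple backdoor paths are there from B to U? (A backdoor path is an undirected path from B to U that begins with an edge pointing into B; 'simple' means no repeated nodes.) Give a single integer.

A backdoor path from B to U is any simple undirected path whose first edge points into B (i.e. leaves B via a parent).
Parents of B: {F, S}.
Enumerating:
  P1: B <- F -> J <- R -> S -> U
  P2: B <- F -> J -> U
  P3: B <- F -> U
  P4: B <- S <- R -> J <- F -> U
  P5: B <- S <- R -> J -> U
  P6: B <- S -> U
That exhausts the simple backdoor paths. Count: 6.

6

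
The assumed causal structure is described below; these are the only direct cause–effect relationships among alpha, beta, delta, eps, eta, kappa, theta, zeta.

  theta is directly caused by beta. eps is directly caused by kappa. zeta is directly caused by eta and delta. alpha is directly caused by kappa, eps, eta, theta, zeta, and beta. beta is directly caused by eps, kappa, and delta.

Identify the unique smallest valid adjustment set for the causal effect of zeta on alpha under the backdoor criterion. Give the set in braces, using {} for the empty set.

Variables eligible for adjustment (non-descendants of zeta, excluding zeta and alpha): {beta, delta, eps, eta, kappa, theta}.
Backdoor paths from zeta to alpha:
  P1: zeta <- eta -> alpha
  P2: zeta <- delta -> beta <- kappa -> eps -> alpha
  P3: zeta <- delta -> beta <- kappa -> alpha
  P4: zeta <- delta -> beta <- eps <- kappa -> alpha
  P5: zeta <- delta -> beta <- eps -> alpha
  P6: zeta <- delta -> beta -> theta -> alpha
  P7: zeta <- delta -> beta -> alpha
The empty set is not sufficient: P1 (zeta <- eta -> alpha) has no collider blocking it and no conditioned non-collider, so it is open.
Try {delta, eta}:
  P1: blocked at fork node eta ∈ conditioning set.
  P2: blocked at fork node delta ∈ conditioning set.
  P3: blocked at fork node delta ∈ conditioning set.
  P4: blocked at fork node delta ∈ conditioning set.
  P5: blocked at fork node delta ∈ conditioning set.
  P6: blocked at fork node delta ∈ conditioning set.
  P7: blocked at fork node delta ∈ conditioning set.
{delta, eta} contains no descendant of zeta and blocks every backdoor path.
Every element of {delta, eta} is needed (dropping delta leaves P6 open; dropping eta leaves P1 open), so no proper subset is valid.
Among all size-2 subsets of the eligible variables, only {delta, eta} blocks every backdoor path, so it is the unique smallest valid adjustment set.

{delta, eta}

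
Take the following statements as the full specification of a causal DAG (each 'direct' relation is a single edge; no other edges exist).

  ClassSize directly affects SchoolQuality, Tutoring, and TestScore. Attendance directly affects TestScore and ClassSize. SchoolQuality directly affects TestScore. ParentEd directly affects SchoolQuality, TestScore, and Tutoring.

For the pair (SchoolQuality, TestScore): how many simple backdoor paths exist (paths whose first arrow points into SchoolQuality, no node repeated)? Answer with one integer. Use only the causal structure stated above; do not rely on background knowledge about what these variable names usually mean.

6

A backdoor path from SchoolQuality to TestScore is any simple undirected path whose first edge points into SchoolQuality (i.e. leaves SchoolQuality via a parent).
Parents of SchoolQuality: {ClassSize, ParentEd}.
Enumerating:
  P1: SchoolQuality <- ClassSize <- Attendance -> TestScore
  P2: SchoolQuality <- ClassSize -> TestScore
  P3: SchoolQuality <- ClassSize -> Tutoring <- ParentEd -> TestScore
  P4: SchoolQuality <- ParentEd -> TestScore
  P5: SchoolQuality <- ParentEd -> Tutoring <- ClassSize <- Attendance -> TestScore
  P6: SchoolQuality <- ParentEd -> Tutoring <- ClassSize -> TestScore
That exhausts the simple backdoor paths. Count: 6.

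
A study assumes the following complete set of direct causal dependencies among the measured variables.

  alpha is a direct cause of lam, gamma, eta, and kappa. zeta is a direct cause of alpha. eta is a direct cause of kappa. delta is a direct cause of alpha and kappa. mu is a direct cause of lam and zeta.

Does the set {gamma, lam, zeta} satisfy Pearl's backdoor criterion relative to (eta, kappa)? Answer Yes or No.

No

Backdoor paths from eta to kappa (paths whose first edge points into eta):
  P1: eta <- alpha <- delta -> kappa
  P2: eta <- alpha -> kappa
Condition 1 (no descendant of eta in the set): holds — descendants of eta are {kappa}; none are in {gamma, lam, zeta}.
Condition 2 (every backdoor path blocked by {gamma, lam, zeta}):
  P1: open — no interior node is in the conditioning set.
  P2: open — no interior node is in the conditioning set.
{gamma, lam, zeta} does not satisfy the backdoor criterion.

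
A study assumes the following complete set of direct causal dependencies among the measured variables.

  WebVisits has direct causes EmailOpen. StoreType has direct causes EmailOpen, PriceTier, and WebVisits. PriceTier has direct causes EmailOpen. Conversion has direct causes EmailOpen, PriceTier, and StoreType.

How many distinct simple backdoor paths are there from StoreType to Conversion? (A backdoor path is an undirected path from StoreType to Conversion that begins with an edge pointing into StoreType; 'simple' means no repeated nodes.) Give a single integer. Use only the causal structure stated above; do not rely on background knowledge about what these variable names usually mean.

6

A backdoor path from StoreType to Conversion is any simple undirected path whose first edge points into StoreType (i.e. leaves StoreType via a parent).
Parents of StoreType: {EmailOpen, PriceTier, WebVisits}.
Enumerating:
  P1: StoreType <- EmailOpen -> PriceTier -> Conversion
  P2: StoreType <- EmailOpen -> Conversion
  P3: StoreType <- PriceTier <- EmailOpen -> Conversion
  P4: StoreType <- PriceTier -> Conversion
  P5: StoreType <- WebVisits <- EmailOpen -> PriceTier -> Conversion
  P6: StoreType <- WebVisits <- EmailOpen -> Conversion
That exhausts the simple backdoor paths. Count: 6.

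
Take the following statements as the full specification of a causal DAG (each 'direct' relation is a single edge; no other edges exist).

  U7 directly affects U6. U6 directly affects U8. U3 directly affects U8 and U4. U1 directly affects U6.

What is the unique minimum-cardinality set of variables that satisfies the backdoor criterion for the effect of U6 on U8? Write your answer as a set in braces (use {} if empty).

Variables eligible for adjustment (non-descendants of U6, excluding U6 and U8): {U1, U3, U4, U7}.
Backdoor paths from U6 to U8:
  (none)
With no backdoor paths the empty set already satisfies the criterion, and it is trivially minimal.

{}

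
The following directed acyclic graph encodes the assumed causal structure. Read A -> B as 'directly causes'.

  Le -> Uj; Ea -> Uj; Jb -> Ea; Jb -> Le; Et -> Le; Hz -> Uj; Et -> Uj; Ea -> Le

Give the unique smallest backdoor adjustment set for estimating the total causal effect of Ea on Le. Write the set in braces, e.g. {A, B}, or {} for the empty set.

{Jb}

Variables eligible for adjustment (non-descendants of Ea, excluding Ea and Le): {Et, Hz, Jb}.
Backdoor paths from Ea to Le:
  P1: Ea <- Jb -> Le
The empty set is not sufficient: P1 (Ea <- Jb -> Le) has no collider blocking it and no conditioned non-collider, so it is open.
Try {Jb}:
  P1: blocked at fork node Jb ∈ conditioning set.
{Jb} contains no descendant of Ea and blocks every backdoor path.
No other singleton works — e.g. {Hz} leaves P1 open — so {Jb} is the unique smallest valid adjustment set.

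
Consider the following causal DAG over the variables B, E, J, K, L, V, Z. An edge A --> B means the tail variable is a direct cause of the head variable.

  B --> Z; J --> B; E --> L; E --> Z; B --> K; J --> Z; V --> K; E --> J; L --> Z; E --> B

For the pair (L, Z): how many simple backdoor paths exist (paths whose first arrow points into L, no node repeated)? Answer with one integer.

A backdoor path from L to Z is any simple undirected path whose first edge points into L (i.e. leaves L via a parent).
Parents of L: {E}.
Enumerating:
  P1: L <- E -> J -> B -> Z
  P2: L <- E -> J -> Z
  P3: L <- E -> B <- J -> Z
  P4: L <- E -> B -> Z
  P5: L <- E -> Z
That exhausts the simple backdoor paths. Count: 5.

5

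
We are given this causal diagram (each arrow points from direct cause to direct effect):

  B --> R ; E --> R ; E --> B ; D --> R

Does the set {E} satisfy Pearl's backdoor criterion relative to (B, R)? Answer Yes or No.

Yes

Backdoor paths from B to R (paths whose first edge points into B):
  P1: B <- E -> R
Condition 1 (no descendant of B in the set): holds — descendants of B are {R}; none are in {E}.
Condition 2 (every backdoor path blocked by {E}):
  P1: blocked at fork node E ∈ conditioning set.
{E} satisfies the backdoor criterion.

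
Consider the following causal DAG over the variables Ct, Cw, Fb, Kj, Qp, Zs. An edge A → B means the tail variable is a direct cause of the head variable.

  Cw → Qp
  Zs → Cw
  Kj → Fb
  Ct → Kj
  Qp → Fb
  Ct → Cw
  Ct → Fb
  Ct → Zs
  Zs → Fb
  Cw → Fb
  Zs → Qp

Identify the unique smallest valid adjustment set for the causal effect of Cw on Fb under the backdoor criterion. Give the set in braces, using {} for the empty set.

{Ct, Zs}

Variables eligible for adjustment (non-descendants of Cw, excluding Cw and Fb): {Ct, Kj, Zs}.
Backdoor paths from Cw to Fb:
  P1: Cw <- Ct -> Zs -> Qp -> Fb
  P2: Cw <- Ct -> Zs -> Fb
  P3: Cw <- Ct -> Kj -> Fb
  P4: Cw <- Ct -> Fb
  P5: Cw <- Zs <- Ct -> Kj -> Fb
  P6: Cw <- Zs <- Ct -> Fb
  P7: Cw <- Zs -> Qp -> Fb
  P8: Cw <- Zs -> Fb
The empty set is not sufficient: P1 (Cw <- Ct -> Zs -> Qp -> Fb) has no collider blocking it and no conditioned non-collider, so it is open.
Try {Ct, Zs}:
  P1: blocked at fork node Ct ∈ conditioning set.
  P2: blocked at fork node Ct ∈ conditioning set.
  P3: blocked at fork node Ct ∈ conditioning set.
  P4: blocked at fork node Ct ∈ conditioning set.
  P5: blocked at chain node Zs ∈ conditioning set.
  P6: blocked at chain node Zs ∈ conditioning set.
  P7: blocked at fork node Zs ∈ conditioning set.
  P8: blocked at fork node Zs ∈ conditioning set.
{Ct, Zs} contains no descendant of Cw and blocks every backdoor path.
Every element of {Ct, Zs} is needed (dropping Ct leaves P3 open; dropping Zs leaves P7 open), so no proper subset is valid.
Among all size-2 subsets of the eligible variables, only {Ct, Zs} blocks every backdoor path, so it is the unique smallest valid adjustment set.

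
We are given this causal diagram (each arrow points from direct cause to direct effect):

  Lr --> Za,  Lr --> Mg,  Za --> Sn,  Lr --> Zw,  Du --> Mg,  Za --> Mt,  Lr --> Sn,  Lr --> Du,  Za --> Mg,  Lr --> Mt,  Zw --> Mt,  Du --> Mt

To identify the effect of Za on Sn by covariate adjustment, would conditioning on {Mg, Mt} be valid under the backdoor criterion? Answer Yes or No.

No

Backdoor paths from Za to Sn (paths whose first edge points into Za):
  P1: Za <- Lr -> Sn
Condition 1 (no descendant of Za in the set): FAILS — Mg and Mt are descendants of Za.
Condition 2 (every backdoor path blocked by {Mg, Mt}):
  P1: open — no interior node is in the conditioning set.
{Mg, Mt} does not satisfy the backdoor criterion.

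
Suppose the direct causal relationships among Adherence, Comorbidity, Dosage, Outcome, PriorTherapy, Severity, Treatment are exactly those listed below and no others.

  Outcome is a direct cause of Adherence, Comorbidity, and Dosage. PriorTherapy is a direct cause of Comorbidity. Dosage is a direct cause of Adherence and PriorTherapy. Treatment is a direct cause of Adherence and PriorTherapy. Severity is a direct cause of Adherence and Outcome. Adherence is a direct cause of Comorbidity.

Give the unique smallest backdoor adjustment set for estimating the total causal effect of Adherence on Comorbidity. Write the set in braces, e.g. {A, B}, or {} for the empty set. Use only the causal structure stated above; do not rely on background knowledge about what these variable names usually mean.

{Outcome, PriorTherapy}

Variables eligible for adjustment (non-descendants of Adherence, excluding Adherence and Comorbidity): {Dosage, Outcome, PriorTherapy, Severity, Treatment}.
Backdoor paths from Adherence to Comorbidity:
  P1: Adherence <- Severity -> Outcome -> Dosage -> PriorTherapy -> Comorbidity
  P2: Adherence <- Severity -> Outcome -> Comorbidity
  P3: Adherence <- Outcome -> Dosage -> PriorTherapy -> Comorbidity
  P4: Adherence <- Outcome -> Comorbidity
  P5: Adherence <- Treatment -> PriorTherapy <- Dosage <- Outcome -> Comorbidity
  P6: Adherence <- Treatment -> PriorTherapy -> Comorbidity
  P7: Adherence <- Dosage <- Outcome -> Comorbidity
  P8: Adherence <- Dosage -> PriorTherapy -> Comorbidity
The empty set is not sufficient: P1 (Adherence <- Severity -> Outcome -> Dosage -> PriorTherapy -> Comorbidity) has no collider blocking it and no conditioned non-collider, so it is open.
Try {Outcome, PriorTherapy}:
  P1: blocked at chain node Outcome ∈ conditioning set.
  P2: blocked at chain node Outcome ∈ conditioning set.
  P3: blocked at fork node Outcome ∈ conditioning set.
  P4: blocked at fork node Outcome ∈ conditioning set.
  P5: blocked at fork node Outcome ∈ conditioning set.
  P6: blocked at chain node PriorTherapy ∈ conditioning set.
  P7: blocked at fork node Outcome ∈ conditioning set.
  P8: blocked at chain node PriorTherapy ∈ conditioning set.
{Outcome, PriorTherapy} contains no descendant of Adherence and blocks every backdoor path.
Every element of {Outcome, PriorTherapy} is needed (dropping Outcome leaves P2 open; dropping PriorTherapy leaves P6 open), so no proper subset is valid.
Among all size-2 subsets of the eligible variables, only {Outcome, PriorTherapy} blocks every backdoor path, so it is the unique smallest valid adjustment set.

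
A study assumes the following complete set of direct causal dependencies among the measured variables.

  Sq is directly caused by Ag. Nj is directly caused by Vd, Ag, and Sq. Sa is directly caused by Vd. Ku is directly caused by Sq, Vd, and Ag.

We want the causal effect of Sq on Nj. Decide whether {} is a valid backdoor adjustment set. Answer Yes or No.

Backdoor paths from Sq to Nj (paths whose first edge points into Sq):
  P1: Sq <- Ag -> Ku <- Vd -> Nj
  P2: Sq <- Ag -> Nj
Condition 1 (no descendant of Sq in the set): holds — descendants of Sq are {Ku, Nj}; none are in {}.
Condition 2 (every backdoor path blocked by {}):
  P1: blocked at collider Ku (neither it nor any descendant is in the conditioning set).
  P2: open — no interior node is in the conditioning set.
{} does not satisfy the backdoor criterion.

No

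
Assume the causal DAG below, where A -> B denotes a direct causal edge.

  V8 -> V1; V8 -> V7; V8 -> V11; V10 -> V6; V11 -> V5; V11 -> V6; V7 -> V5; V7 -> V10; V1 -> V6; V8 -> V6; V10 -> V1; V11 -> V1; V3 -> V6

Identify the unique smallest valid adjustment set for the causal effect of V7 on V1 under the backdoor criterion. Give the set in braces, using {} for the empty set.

Variables eligible for adjustment (non-descendants of V7, excluding V7 and V1): {V11, V3, V8}.
Backdoor paths from V7 to V1:
  P1: V7 <- V8 -> V11 -> V1
  P2: V7 <- V8 -> V11 -> V6 <- V10 -> V1
  P3: V7 <- V8 -> V11 -> V6 <- V1
  P4: V7 <- V8 -> V1
  P5: V7 <- V8 -> V6 <- V11 -> V1
  P6: V7 <- V8 -> V6 <- V10 -> V1
  P7: V7 <- V8 -> V6 <- V1
The empty set is not sufficient: P1 (V7 <- V8 -> V11 -> V1) has no collider blocking it and no conditioned non-collider, so it is open.
Try {V8}:
  P1: blocked at fork node V8 ∈ conditioning set.
  P2: blocked at fork node V8 ∈ conditioning set.
  P3: blocked at fork node V8 ∈ conditioning set.
  P4: blocked at fork node V8 ∈ conditioning set.
  P5: blocked at fork node V8 ∈ conditioning set.
  P6: blocked at fork node V8 ∈ conditioning set.
  P7: blocked at fork node V8 ∈ conditioning set.
{V8} contains no descendant of V7 and blocks every backdoor path.
No other singleton works — e.g. {V11} leaves P4 open — so {V8} is the unique smallest valid adjustment set.

{V8}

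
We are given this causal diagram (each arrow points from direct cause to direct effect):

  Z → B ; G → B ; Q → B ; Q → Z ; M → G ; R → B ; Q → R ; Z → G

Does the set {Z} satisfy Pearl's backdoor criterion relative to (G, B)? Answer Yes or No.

Backdoor paths from G to B (paths whose first edge points into G):
  P1: G <- Z <- Q -> R -> B
  P2: G <- Z <- Q -> B
  P3: G <- Z -> B
Condition 1 (no descendant of G in the set): holds — descendants of G are {B}; none are in {Z}.
Condition 2 (every backdoor path blocked by {Z}):
  P1: blocked at chain node Z ∈ conditioning set.
  P2: blocked at chain node Z ∈ conditioning set.
  P3: blocked at fork node Z ∈ conditioning set.
{Z} satisfies the backdoor criterion.

Yes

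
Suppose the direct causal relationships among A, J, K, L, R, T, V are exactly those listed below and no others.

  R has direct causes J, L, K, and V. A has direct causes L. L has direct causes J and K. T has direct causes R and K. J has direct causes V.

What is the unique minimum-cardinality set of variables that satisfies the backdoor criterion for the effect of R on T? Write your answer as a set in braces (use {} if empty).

{K}

Variables eligible for adjustment (non-descendants of R, excluding R and T): {A, J, K, L, V}.
Backdoor paths from R to T:
  P1: R <- K -> T
  P2: R <- V -> J -> L <- K -> T
  P3: R <- J -> L <- K -> T
  P4: R <- L <- K -> T
The empty set is not sufficient: P1 (R <- K -> T) has no collider blocking it and no conditioned non-collider, so it is open.
Try {K}:
  P1: blocked at fork node K ∈ conditioning set.
  P2: blocked at collider L (neither it nor any descendant is in the conditioning set).
  P3: blocked at collider L (neither it nor any descendant is in the conditioning set).
  P4: blocked at fork node K ∈ conditioning set.
{K} contains no descendant of R and blocks every backdoor path.
No other singleton works — e.g. {V} leaves P1 open — so {K} is the unique smallest valid adjustment set.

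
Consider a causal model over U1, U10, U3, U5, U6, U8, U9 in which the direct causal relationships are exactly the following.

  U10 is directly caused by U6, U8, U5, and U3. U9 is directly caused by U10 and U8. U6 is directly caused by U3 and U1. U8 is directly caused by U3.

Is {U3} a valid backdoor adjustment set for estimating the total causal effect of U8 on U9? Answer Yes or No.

Yes

Backdoor paths from U8 to U9 (paths whose first edge points into U8):
  P1: U8 <- U3 -> U6 -> U10 -> U9
  P2: U8 <- U3 -> U10 -> U9
Condition 1 (no descendant of U8 in the set): holds — descendants of U8 are {U10, U9}; none are in {U3}.
Condition 2 (every backdoor path blocked by {U3}):
  P1: blocked at fork node U3 ∈ conditioning set.
  P2: blocked at fork node U3 ∈ conditioning set.
{U3} satisfies the backdoor criterion.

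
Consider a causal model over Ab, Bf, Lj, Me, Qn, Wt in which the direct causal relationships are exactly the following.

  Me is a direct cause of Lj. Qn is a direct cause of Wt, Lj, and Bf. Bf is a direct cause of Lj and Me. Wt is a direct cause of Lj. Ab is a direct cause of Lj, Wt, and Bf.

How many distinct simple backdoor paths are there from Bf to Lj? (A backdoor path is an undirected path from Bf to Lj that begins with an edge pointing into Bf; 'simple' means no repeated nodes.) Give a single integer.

A backdoor path from Bf to Lj is any simple undirected path whose first edge points into Bf (i.e. leaves Bf via a parent).
Parents of Bf: {Ab, Qn}.
Enumerating:
  P1: Bf <- Qn -> Wt <- Ab -> Lj
  P2: Bf <- Qn -> Wt -> Lj
  P3: Bf <- Qn -> Lj
  P4: Bf <- Ab -> Wt <- Qn -> Lj
  P5: Bf <- Ab -> Wt -> Lj
  P6: Bf <- Ab -> Lj
That exhausts the simple backdoor paths. Count: 6.

6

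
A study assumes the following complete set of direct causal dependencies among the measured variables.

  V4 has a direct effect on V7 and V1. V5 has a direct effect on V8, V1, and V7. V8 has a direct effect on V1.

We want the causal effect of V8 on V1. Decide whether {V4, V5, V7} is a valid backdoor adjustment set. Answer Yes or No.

Yes

Backdoor paths from V8 to V1 (paths whose first edge points into V8):
  P1: V8 <- V5 -> V7 <- V4 -> V1
  P2: V8 <- V5 -> V1
Condition 1 (no descendant of V8 in the set): holds — descendants of V8 are {V1}; none are in {V4, V5, V7}.
Condition 2 (every backdoor path blocked by {V4, V5, V7}):
  P1: blocked at fork node V5 ∈ conditioning set.
  P2: blocked at fork node V5 ∈ conditioning set.
{V4, V5, V7} satisfies the backdoor criterion.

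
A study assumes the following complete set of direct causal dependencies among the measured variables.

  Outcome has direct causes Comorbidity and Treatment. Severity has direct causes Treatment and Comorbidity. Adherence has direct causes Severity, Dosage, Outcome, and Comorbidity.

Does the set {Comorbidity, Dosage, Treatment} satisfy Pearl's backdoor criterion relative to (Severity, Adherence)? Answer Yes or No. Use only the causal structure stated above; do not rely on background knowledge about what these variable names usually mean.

Yes

Backdoor paths from Severity to Adherence (paths whose first edge points into Severity):
  P1: Severity <- Comorbidity -> Outcome -> Adherence
  P2: Severity <- Comorbidity -> Adherence
  P3: Severity <- Treatment -> Outcome <- Comorbidity -> Adherence
  P4: Severity <- Treatment -> Outcome -> Adherence
Condition 1 (no descendant of Severity in the set): holds — descendants of Severity are {Adherence}; none are in {Comorbidity, Dosage, Treatment}.
Condition 2 (every backdoor path blocked by {Comorbidity, Dosage, Treatment}):
  P1: blocked at fork node Comorbidity ∈ conditioning set.
  P2: blocked at fork node Comorbidity ∈ conditioning set.
  P3: blocked at fork node Treatment ∈ conditioning set.
  P4: blocked at fork node Treatment ∈ conditioning set.
{Comorbidity, Dosage, Treatment} satisfies the backdoor criterion.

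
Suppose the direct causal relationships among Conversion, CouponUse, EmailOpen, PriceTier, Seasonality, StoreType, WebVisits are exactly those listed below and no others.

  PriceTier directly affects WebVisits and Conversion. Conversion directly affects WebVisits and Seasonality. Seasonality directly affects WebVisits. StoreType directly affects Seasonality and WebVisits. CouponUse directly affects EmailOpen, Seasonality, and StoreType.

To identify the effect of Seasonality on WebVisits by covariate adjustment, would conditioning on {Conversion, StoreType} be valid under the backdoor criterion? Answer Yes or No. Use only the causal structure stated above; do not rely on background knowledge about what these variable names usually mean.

Yes

Backdoor paths from Seasonality to WebVisits (paths whose first edge points into Seasonality):
  P1: Seasonality <- CouponUse -> StoreType -> WebVisits
  P2: Seasonality <- Conversion <- PriceTier -> WebVisits
  P3: Seasonality <- Conversion -> WebVisits
  P4: Seasonality <- StoreType -> WebVisits
Condition 1 (no descendant of Seasonality in the set): holds — descendants of Seasonality are {WebVisits}; none are in {Conversion, StoreType}.
Condition 2 (every backdoor path blocked by {Conversion, StoreType}):
  P1: blocked at chain node StoreType ∈ conditioning set.
  P2: blocked at chain node Conversion ∈ conditioning set.
  P3: blocked at fork node Conversion ∈ conditioning set.
  P4: blocked at fork node StoreType ∈ conditioning set.
{Conversion, StoreType} satisfies the backdoor criterion.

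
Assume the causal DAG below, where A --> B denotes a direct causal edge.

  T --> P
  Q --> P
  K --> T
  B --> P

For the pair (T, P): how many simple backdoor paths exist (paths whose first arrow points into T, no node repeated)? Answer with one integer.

0

A backdoor path from T to P is any simple undirected path whose first edge points into T (i.e. leaves T via a parent).
Parents of T: {K}.
No simple path from any parent of T reaches P without revisiting T, so there are no backdoor paths.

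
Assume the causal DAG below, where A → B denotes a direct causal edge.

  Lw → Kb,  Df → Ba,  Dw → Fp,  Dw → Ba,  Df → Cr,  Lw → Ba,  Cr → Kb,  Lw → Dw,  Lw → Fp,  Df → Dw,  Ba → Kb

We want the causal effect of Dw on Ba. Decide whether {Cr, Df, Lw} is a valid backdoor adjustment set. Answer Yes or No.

Backdoor paths from Dw to Ba (paths whose first edge points into Dw):
  P1: Dw <- Df -> Cr -> Kb <- Lw -> Ba
  P2: Dw <- Df -> Cr -> Kb <- Ba
  P3: Dw <- Df -> Ba
  P4: Dw <- Lw -> Ba
  P5: Dw <- Lw -> Kb <- Cr <- Df -> Ba
  P6: Dw <- Lw -> Kb <- Ba
Condition 1 (no descendant of Dw in the set): holds — descendants of Dw are {Ba, Fp, Kb}; none are in {Cr, Df, Lw}.
Condition 2 (every backdoor path blocked by {Cr, Df, Lw}):
  P1: blocked at fork node Df ∈ conditioning set.
  P2: blocked at fork node Df ∈ conditioning set.
  P3: blocked at fork node Df ∈ conditioning set.
  P4: blocked at fork node Lw ∈ conditioning set.
  P5: blocked at fork node Lw ∈ conditioning set.
  P6: blocked at fork node Lw ∈ conditioning set.
{Cr, Df, Lw} satisfies the backdoor criterion.

Yes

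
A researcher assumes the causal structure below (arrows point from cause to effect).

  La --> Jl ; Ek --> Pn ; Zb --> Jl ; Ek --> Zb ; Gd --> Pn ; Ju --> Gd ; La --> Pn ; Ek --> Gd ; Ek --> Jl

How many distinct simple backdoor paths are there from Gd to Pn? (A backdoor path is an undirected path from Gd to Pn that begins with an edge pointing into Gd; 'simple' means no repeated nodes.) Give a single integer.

3

A backdoor path from Gd to Pn is any simple undirected path whose first edge points into Gd (i.e. leaves Gd via a parent).
Parents of Gd: {Ek, Ju}.
Enumerating:
  P1: Gd <- Ek -> Zb -> Jl <- La -> Pn
  P2: Gd <- Ek -> Pn
  P3: Gd <- Ek -> Jl <- La -> Pn
That exhausts the simple backdoor paths. Count: 3.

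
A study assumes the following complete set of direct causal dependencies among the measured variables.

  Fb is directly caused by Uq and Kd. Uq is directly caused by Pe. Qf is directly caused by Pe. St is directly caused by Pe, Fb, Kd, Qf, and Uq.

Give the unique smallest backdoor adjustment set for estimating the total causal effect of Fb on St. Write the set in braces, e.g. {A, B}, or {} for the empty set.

Variables eligible for adjustment (non-descendants of Fb, excluding Fb and St): {Kd, Pe, Qf, Uq}.
Backdoor paths from Fb to St:
  P1: Fb <- Kd -> St
  P2: Fb <- Uq <- Pe -> Qf -> St
  P3: Fb <- Uq <- Pe -> St
  P4: Fb <- Uq -> St
The empty set is not sufficient: P1 (Fb <- Kd -> St) has no collider blocking it and no conditioned non-collider, so it is open.
Try {Kd, Uq}:
  P1: blocked at fork node Kd ∈ conditioning set.
  P2: blocked at chain node Uq ∈ conditioning set.
  P3: blocked at chain node Uq ∈ conditioning set.
  P4: blocked at fork node Uq ∈ conditioning set.
{Kd, Uq} contains no descendant of Fb and blocks every backdoor path.
Every element of {Kd, Uq} is needed (dropping Kd leaves P1 open; dropping Uq leaves P2 open), so no proper subset is valid.
Among all size-2 subsets of the eligible variables, only {Kd, Uq} blocks every backdoor path, so it is the unique smallest valid adjustment set.

{Kd, Uq}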